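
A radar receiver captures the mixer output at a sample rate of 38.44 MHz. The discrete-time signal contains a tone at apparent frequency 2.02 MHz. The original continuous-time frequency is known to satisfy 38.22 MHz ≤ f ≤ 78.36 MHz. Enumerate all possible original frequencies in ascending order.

Frequencies that alias to 2.02 MHz are k·fs ± 2.02 MHz for integer k ≥ 0.
k=0: 2.02 MHz.
k=1: 36.42 MHz, 40.46 MHz.
k=2: 74.86 MHz, 78.9 MHz.
k=3: 113.3 MHz, 117.34 MHz.
Within [38.22 MHz, 78.36 MHz]: 40.46 MHz, 74.86 MHz.

40.46 MHz, 74.86 MHz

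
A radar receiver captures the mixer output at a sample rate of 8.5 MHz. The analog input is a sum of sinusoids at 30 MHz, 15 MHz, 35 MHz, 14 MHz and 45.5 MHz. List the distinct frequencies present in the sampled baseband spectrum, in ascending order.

fs/2 = 4.25 MHz.
30 MHz mod fs = 4.5 MHz.
4.5 MHz > fs/2 = 4.25 MHz, folds to fs − 4.5 MHz = 4 MHz.
15 MHz mod fs = 6.5 MHz.
6.5 MHz > fs/2 = 4.25 MHz, folds to fs − 6.5 MHz = 2 MHz.
35 MHz mod fs = 1 MHz.
1 MHz ≤ fs/2 = 4.25 MHz, appears at 1 MHz.
14 MHz mod fs = 5.5 MHz.
5.5 MHz > fs/2 = 4.25 MHz, folds to fs − 5.5 MHz = 3 MHz.
45.5 MHz mod fs = 3 MHz.
3 MHz ≤ fs/2 = 4.25 MHz, appears at 3 MHz.
Distinct values: {1 MHz, 2 MHz, 3 MHz, 4 MHz}.

1 MHz, 2 MHz, 3 MHz, 4 MHz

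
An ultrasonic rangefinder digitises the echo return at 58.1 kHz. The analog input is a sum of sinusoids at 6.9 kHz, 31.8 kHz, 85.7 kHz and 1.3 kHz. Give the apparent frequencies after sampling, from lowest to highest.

fs/2 = 29.05 kHz.
6.9 kHz ≤ fs/2 = 29.05 kHz, passes unchanged.
31.8 kHz > fs/2 = 29.05 kHz, folds to fs − 31.8 kHz = 26.3 kHz.
85.7 kHz mod fs = 27.6 kHz.
27.6 kHz ≤ fs/2 = 29.05 kHz, appears at 27.6 kHz.
1.3 kHz ≤ fs/2 = 29.05 kHz, passes unchanged.
Distinct values: {1.3 kHz, 6.9 kHz, 26.3 kHz, 27.6 kHz}.

1.3 kHz, 6.9 kHz, 26.3 kHz, 27.6 kHz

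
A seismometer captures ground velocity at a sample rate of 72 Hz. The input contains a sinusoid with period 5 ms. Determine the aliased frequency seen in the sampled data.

T = 5 ms → f = 1/T = 200 Hz.
200 Hz mod fs = 56 Hz.
56 Hz > fs/2 = 36 Hz, folds to fs − 56 Hz = 16 Hz.

16 Hz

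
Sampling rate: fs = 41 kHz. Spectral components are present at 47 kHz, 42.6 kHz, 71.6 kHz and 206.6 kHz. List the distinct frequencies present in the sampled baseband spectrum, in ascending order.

fs/2 = 20.5 kHz.
47 kHz mod fs = 6 kHz.
6 kHz ≤ fs/2 = 20.5 kHz, appears at 6 kHz.
42.6 kHz mod fs = 1.6 kHz.
1.6 kHz ≤ fs/2 = 20.5 kHz, appears at 1.6 kHz.
71.6 kHz mod fs = 30.6 kHz.
30.6 kHz > fs/2 = 20.5 kHz, folds to fs − 30.6 kHz = 10.4 kHz.
206.6 kHz mod fs = 1.6 kHz.
1.6 kHz ≤ fs/2 = 20.5 kHz, appears at 1.6 kHz.
Distinct values: {1.6 kHz, 6 kHz, 10.4 kHz}.

1.6 kHz, 6 kHz, 10.4 kHz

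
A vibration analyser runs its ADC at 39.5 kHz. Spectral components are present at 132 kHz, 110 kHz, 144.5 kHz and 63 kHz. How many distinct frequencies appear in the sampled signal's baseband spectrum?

fs/2 = 19.75 kHz.
132 kHz mod fs = 13.5 kHz.
13.5 kHz ≤ fs/2 = 19.75 kHz, appears at 13.5 kHz.
110 kHz mod fs = 31 kHz.
31 kHz > fs/2 = 19.75 kHz, folds to fs − 31 kHz = 8.5 kHz.
144.5 kHz mod fs = 26 kHz.
26 kHz > fs/2 = 19.75 kHz, folds to fs − 26 kHz = 13.5 kHz.
63 kHz mod fs = 23.5 kHz.
23.5 kHz > fs/2 = 19.75 kHz, folds to fs − 23.5 kHz = 16 kHz.
Distinct values: {8.5 kHz, 13.5 kHz, 16 kHz} → 3.

3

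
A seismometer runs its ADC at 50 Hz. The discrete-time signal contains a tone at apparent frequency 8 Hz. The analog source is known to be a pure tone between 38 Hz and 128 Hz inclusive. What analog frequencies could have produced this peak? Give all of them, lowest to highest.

Frequencies that alias to 8 Hz are k·fs ± 8 Hz for integer k ≥ 0.
k=0: 8 Hz.
k=1: 42 Hz, 58 Hz.
k=2: 92 Hz, 108 Hz.
k=3: 142 Hz, 158 Hz.
Within [38 Hz, 128 Hz]: 42 Hz, 58 Hz, 92 Hz, 108 Hz.

42 Hz, 58 Hz, 92 Hz, 108 Hz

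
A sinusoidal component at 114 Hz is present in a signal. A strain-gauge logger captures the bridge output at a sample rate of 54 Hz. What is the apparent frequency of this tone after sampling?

6 Hz

114 Hz mod fs = 6 Hz.
6 Hz ≤ fs/2 = 27 Hz, appears at 6 Hz.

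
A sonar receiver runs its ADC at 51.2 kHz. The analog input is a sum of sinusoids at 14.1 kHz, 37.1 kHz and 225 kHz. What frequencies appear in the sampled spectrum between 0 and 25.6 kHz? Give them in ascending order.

14.1 kHz, 20.2 kHz

fs/2 = 25.6 kHz.
14.1 kHz ≤ fs/2 = 25.6 kHz, passes unchanged.
37.1 kHz > fs/2 = 25.6 kHz, folds to fs − 37.1 kHz = 14.1 kHz.
225 kHz mod fs = 20.2 kHz.
20.2 kHz ≤ fs/2 = 25.6 kHz, appears at 20.2 kHz.
Distinct values: {14.1 kHz, 20.2 kHz}.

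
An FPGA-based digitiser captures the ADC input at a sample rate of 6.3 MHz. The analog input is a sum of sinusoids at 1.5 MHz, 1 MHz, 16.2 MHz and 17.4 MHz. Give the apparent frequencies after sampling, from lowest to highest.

1 MHz, 1.5 MHz, 2.7 MHz

fs/2 = 3.15 MHz.
1.5 MHz ≤ fs/2 = 3.15 MHz, passes unchanged.
1 MHz ≤ fs/2 = 3.15 MHz, passes unchanged.
16.2 MHz mod fs = 3.6 MHz.
3.6 MHz > fs/2 = 3.15 MHz, folds to fs − 3.6 MHz = 2.7 MHz.
17.4 MHz mod fs = 4.8 MHz.
4.8 MHz > fs/2 = 3.15 MHz, folds to fs − 4.8 MHz = 1.5 MHz.
Distinct values: {1 MHz, 1.5 MHz, 2.7 MHz}.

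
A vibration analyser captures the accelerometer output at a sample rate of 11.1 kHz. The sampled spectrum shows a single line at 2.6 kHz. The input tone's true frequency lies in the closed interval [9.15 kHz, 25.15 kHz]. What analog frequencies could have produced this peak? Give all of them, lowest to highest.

13.7 kHz, 19.6 kHz, 24.8 kHz

Frequencies that alias to 2.6 kHz are k·fs ± 2.6 kHz for integer k ≥ 0.
k=0: 2.6 kHz.
k=1: 8.5 kHz, 13.7 kHz.
k=2: 19.6 kHz, 24.8 kHz.
k=3: 30.7 kHz, 35.9 kHz.
Within [9.15 kHz, 25.15 kHz]: 13.7 kHz, 19.6 kHz, 24.8 kHz.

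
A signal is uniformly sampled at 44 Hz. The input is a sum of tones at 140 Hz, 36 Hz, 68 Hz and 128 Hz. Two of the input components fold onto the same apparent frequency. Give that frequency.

8 Hz

fs/2 = 22 Hz.
140 Hz mod fs = 8 Hz.
8 Hz ≤ fs/2 = 22 Hz, appears at 8 Hz.
36 Hz > fs/2 = 22 Hz, folds to fs − 36 Hz = 8 Hz.
68 Hz mod fs = 24 Hz.
24 Hz > fs/2 = 22 Hz, folds to fs − 24 Hz = 20 Hz.
128 Hz mod fs = 40 Hz.
40 Hz > fs/2 = 22 Hz, folds to fs − 40 Hz = 4 Hz.
36 Hz and 140 Hz both map to 8 Hz.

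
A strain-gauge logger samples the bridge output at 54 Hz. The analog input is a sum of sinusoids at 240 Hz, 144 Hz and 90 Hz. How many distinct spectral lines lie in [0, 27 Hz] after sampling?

2

fs/2 = 27 Hz.
240 Hz mod fs = 24 Hz.
24 Hz ≤ fs/2 = 27 Hz, appears at 24 Hz.
144 Hz mod fs = 36 Hz.
36 Hz > fs/2 = 27 Hz, folds to fs − 36 Hz = 18 Hz.
90 Hz mod fs = 36 Hz.
36 Hz > fs/2 = 27 Hz, folds to fs − 36 Hz = 18 Hz.
Distinct values: {18 Hz, 24 Hz} → 2.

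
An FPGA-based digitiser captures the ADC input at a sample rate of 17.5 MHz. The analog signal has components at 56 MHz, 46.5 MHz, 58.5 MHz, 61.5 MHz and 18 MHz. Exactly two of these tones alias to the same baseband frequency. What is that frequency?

fs/2 = 8.75 MHz.
56 MHz mod fs = 3.5 MHz.
3.5 MHz ≤ fs/2 = 8.75 MHz, appears at 3.5 MHz.
46.5 MHz mod fs = 11.5 MHz.
11.5 MHz > fs/2 = 8.75 MHz, folds to fs − 11.5 MHz = 6 MHz.
58.5 MHz mod fs = 6 MHz.
6 MHz ≤ fs/2 = 8.75 MHz, appears at 6 MHz.
61.5 MHz mod fs = 9 MHz.
9 MHz > fs/2 = 8.75 MHz, folds to fs − 9 MHz = 8.5 MHz.
18 MHz mod fs = 0.5 MHz.
0.5 MHz ≤ fs/2 = 8.75 MHz, appears at 0.5 MHz.
46.5 MHz and 58.5 MHz both map to 6 MHz.

6 MHz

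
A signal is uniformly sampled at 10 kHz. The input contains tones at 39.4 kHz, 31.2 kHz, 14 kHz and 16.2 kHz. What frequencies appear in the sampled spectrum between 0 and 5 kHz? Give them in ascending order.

0.6 kHz, 1.2 kHz, 3.8 kHz, 4 kHz

fs/2 = 5 kHz.
39.4 kHz mod fs = 9.4 kHz.
9.4 kHz > fs/2 = 5 kHz, folds to fs − 9.4 kHz = 0.6 kHz.
31.2 kHz mod fs = 1.2 kHz.
1.2 kHz ≤ fs/2 = 5 kHz, appears at 1.2 kHz.
14 kHz mod fs = 4 kHz.
4 kHz ≤ fs/2 = 5 kHz, appears at 4 kHz.
16.2 kHz mod fs = 6.2 kHz.
6.2 kHz > fs/2 = 5 kHz, folds to fs − 6.2 kHz = 3.8 kHz.
Distinct values: {0.6 kHz, 1.2 kHz, 3.8 kHz, 4 kHz}.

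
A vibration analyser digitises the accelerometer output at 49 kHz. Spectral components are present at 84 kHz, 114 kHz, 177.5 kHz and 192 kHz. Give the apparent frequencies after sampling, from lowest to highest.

4 kHz, 14 kHz, 16 kHz, 18.5 kHz

fs/2 = 24.5 kHz.
84 kHz mod fs = 35 kHz.
35 kHz > fs/2 = 24.5 kHz, folds to fs − 35 kHz = 14 kHz.
114 kHz mod fs = 16 kHz.
16 kHz ≤ fs/2 = 24.5 kHz, appears at 16 kHz.
177.5 kHz mod fs = 30.5 kHz.
30.5 kHz > fs/2 = 24.5 kHz, folds to fs − 30.5 kHz = 18.5 kHz.
192 kHz mod fs = 45 kHz.
45 kHz > fs/2 = 24.5 kHz, folds to fs − 45 kHz = 4 kHz.
Distinct values: {4 kHz, 14 kHz, 16 kHz, 18.5 kHz}.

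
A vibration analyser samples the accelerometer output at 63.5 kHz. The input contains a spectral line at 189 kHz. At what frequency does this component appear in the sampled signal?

1.5 kHz

189 kHz mod fs = 62 kHz.
62 kHz > fs/2 = 31.75 kHz, folds to fs − 62 kHz = 1.5 kHz.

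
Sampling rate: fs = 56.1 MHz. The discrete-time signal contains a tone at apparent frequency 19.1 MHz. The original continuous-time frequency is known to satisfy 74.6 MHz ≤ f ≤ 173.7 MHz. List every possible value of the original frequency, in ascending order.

75.2 MHz, 93.1 MHz, 131.3 MHz, 149.2 MHz

Frequencies that alias to 19.1 MHz are k·fs ± 19.1 MHz for integer k ≥ 0.
k=0: 19.1 MHz.
k=1: 37 MHz, 75.2 MHz.
k=2: 93.1 MHz, 131.3 MHz.
k=3: 149.2 MHz, 187.4 MHz.
k=4: 205.3 MHz, 243.5 MHz.
Within [74.6 MHz, 173.7 MHz]: 75.2 MHz, 93.1 MHz, 131.3 MHz, 149.2 MHz.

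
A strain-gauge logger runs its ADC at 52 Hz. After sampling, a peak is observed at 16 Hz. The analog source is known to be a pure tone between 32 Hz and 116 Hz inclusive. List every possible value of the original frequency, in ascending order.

36 Hz, 68 Hz, 88 Hz

Frequencies that alias to 16 Hz are k·fs ± 16 Hz for integer k ≥ 0.
k=0: 16 Hz.
k=1: 36 Hz, 68 Hz.
k=2: 88 Hz, 120 Hz.
k=3: 140 Hz, 172 Hz.
Within [32 Hz, 116 Hz]: 36 Hz, 68 Hz, 88 Hz.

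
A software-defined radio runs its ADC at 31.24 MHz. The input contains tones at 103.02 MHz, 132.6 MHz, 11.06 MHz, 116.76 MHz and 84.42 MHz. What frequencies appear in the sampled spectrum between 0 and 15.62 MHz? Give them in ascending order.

7.64 MHz, 8.2 MHz, 9.3 MHz, 11.06 MHz

fs/2 = 15.62 MHz.
103.02 MHz mod fs = 9.3 MHz.
9.3 MHz ≤ fs/2 = 15.62 MHz, appears at 9.3 MHz.
132.6 MHz mod fs = 7.64 MHz.
7.64 MHz ≤ fs/2 = 15.62 MHz, appears at 7.64 MHz.
11.06 MHz ≤ fs/2 = 15.62 MHz, passes unchanged.
116.76 MHz mod fs = 23.04 MHz.
23.04 MHz > fs/2 = 15.62 MHz, folds to fs − 23.04 MHz = 8.2 MHz.
84.42 MHz mod fs = 21.94 MHz.
21.94 MHz > fs/2 = 15.62 MHz, folds to fs − 21.94 MHz = 9.3 MHz.
Distinct values: {7.64 MHz, 8.2 MHz, 9.3 MHz, 11.06 MHz}.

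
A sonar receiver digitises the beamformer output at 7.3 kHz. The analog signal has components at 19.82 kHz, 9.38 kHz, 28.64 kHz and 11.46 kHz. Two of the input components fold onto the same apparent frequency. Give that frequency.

2.08 kHz

fs/2 = 3.65 kHz.
19.82 kHz mod fs = 5.22 kHz.
5.22 kHz > fs/2 = 3.65 kHz, folds to fs − 5.22 kHz = 2.08 kHz.
9.38 kHz mod fs = 2.08 kHz.
2.08 kHz ≤ fs/2 = 3.65 kHz, appears at 2.08 kHz.
28.64 kHz mod fs = 6.74 kHz.
6.74 kHz > fs/2 = 3.65 kHz, folds to fs − 6.74 kHz = 0.56 kHz.
11.46 kHz mod fs = 4.16 kHz.
4.16 kHz > fs/2 = 3.65 kHz, folds to fs − 4.16 kHz = 3.14 kHz.
9.38 kHz and 19.82 kHz both map to 2.08 kHz.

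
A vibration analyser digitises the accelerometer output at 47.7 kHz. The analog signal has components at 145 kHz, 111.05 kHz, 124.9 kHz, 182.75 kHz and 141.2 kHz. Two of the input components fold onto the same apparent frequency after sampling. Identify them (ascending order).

fs/2 = 23.85 kHz.
145 kHz mod fs = 1.9 kHz.
1.9 kHz ≤ fs/2 = 23.85 kHz, appears at 1.9 kHz.
111.05 kHz mod fs = 15.65 kHz.
15.65 kHz ≤ fs/2 = 23.85 kHz, appears at 15.65 kHz.
124.9 kHz mod fs = 29.5 kHz.
29.5 kHz > fs/2 = 23.85 kHz, folds to fs − 29.5 kHz = 18.2 kHz.
182.75 kHz mod fs = 39.65 kHz.
39.65 kHz > fs/2 = 23.85 kHz, folds to fs − 39.65 kHz = 8.05 kHz.
141.2 kHz mod fs = 45.8 kHz.
45.8 kHz > fs/2 = 23.85 kHz, folds to fs − 45.8 kHz = 1.9 kHz.
141.2 kHz and 145 kHz both map to 1.9 kHz.

141.2 kHz, 145 kHz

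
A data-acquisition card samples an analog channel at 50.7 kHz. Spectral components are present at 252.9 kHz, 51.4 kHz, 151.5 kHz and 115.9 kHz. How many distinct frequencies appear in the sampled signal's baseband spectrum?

fs/2 = 25.35 kHz.
252.9 kHz mod fs = 50.1 kHz.
50.1 kHz > fs/2 = 25.35 kHz, folds to fs − 50.1 kHz = 0.6 kHz.
51.4 kHz mod fs = 0.7 kHz.
0.7 kHz ≤ fs/2 = 25.35 kHz, appears at 0.7 kHz.
151.5 kHz mod fs = 50.1 kHz.
50.1 kHz > fs/2 = 25.35 kHz, folds to fs − 50.1 kHz = 0.6 kHz.
115.9 kHz mod fs = 14.5 kHz.
14.5 kHz ≤ fs/2 = 25.35 kHz, appears at 14.5 kHz.
Distinct values: {0.6 kHz, 0.7 kHz, 14.5 kHz} → 3.

3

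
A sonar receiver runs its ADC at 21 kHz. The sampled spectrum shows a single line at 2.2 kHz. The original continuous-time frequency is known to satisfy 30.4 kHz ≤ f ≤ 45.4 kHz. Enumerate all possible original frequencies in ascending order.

39.8 kHz, 44.2 kHz

Frequencies that alias to 2.2 kHz are k·fs ± 2.2 kHz for integer k ≥ 0.
k=0: 2.2 kHz.
k=1: 18.8 kHz, 23.2 kHz.
k=2: 39.8 kHz, 44.2 kHz.
k=3: 60.8 kHz, 65.2 kHz.
Within [30.4 kHz, 45.4 kHz]: 39.8 kHz, 44.2 kHz.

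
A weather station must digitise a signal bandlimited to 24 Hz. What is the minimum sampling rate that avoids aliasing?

48 Hz

Nyquist rate = 2 × 24 Hz = 48 Hz.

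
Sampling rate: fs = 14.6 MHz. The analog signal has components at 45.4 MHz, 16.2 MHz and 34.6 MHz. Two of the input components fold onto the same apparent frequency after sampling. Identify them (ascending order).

16.2 MHz, 45.4 MHz

fs/2 = 7.3 MHz.
45.4 MHz mod fs = 1.6 MHz.
1.6 MHz ≤ fs/2 = 7.3 MHz, appears at 1.6 MHz.
16.2 MHz mod fs = 1.6 MHz.
1.6 MHz ≤ fs/2 = 7.3 MHz, appears at 1.6 MHz.
34.6 MHz mod fs = 5.4 MHz.
5.4 MHz ≤ fs/2 = 7.3 MHz, appears at 5.4 MHz.
16.2 MHz and 45.4 MHz both map to 1.6 MHz.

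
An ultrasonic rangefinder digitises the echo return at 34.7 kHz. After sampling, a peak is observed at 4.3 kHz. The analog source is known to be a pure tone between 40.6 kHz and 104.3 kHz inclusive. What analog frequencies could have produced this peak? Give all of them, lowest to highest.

65.1 kHz, 73.7 kHz, 99.8 kHz

Frequencies that alias to 4.3 kHz are k·fs ± 4.3 kHz for integer k ≥ 0.
k=0: 4.3 kHz.
k=1: 30.4 kHz, 39 kHz.
k=2: 65.1 kHz, 73.7 kHz.
k=3: 99.8 kHz, 108.4 kHz.
k=4: 134.5 kHz, 143.1 kHz.
Within [40.6 kHz, 104.3 kHz]: 65.1 kHz, 73.7 kHz, 99.8 kHz.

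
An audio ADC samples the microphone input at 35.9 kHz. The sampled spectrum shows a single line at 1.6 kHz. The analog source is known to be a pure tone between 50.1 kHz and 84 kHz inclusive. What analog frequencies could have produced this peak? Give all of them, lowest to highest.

70.2 kHz, 73.4 kHz

Frequencies that alias to 1.6 kHz are k·fs ± 1.6 kHz for integer k ≥ 0.
k=0: 1.6 kHz.
k=1: 34.3 kHz, 37.5 kHz.
k=2: 70.2 kHz, 73.4 kHz.
k=3: 106.1 kHz, 109.3 kHz.
Within [50.1 kHz, 84 kHz]: 70.2 kHz, 73.4 kHz.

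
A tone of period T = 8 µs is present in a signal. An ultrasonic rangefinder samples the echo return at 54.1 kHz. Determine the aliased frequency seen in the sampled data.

16.8 kHz

T = 8 µs → f = 1/T = 125 kHz.
125 kHz mod fs = 16.8 kHz.
16.8 kHz ≤ fs/2 = 27.05 kHz, appears at 16.8 kHz.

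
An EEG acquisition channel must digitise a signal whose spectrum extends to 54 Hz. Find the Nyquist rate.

Nyquist rate = 2 × 54 Hz = 108 Hz.

108 Hz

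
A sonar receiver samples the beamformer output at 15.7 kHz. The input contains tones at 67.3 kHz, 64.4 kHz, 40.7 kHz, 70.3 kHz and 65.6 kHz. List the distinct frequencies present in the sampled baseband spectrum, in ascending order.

1.6 kHz, 2.8 kHz, 4.5 kHz, 6.4 kHz, 7.5 kHz

fs/2 = 7.85 kHz.
67.3 kHz mod fs = 4.5 kHz.
4.5 kHz ≤ fs/2 = 7.85 kHz, appears at 4.5 kHz.
64.4 kHz mod fs = 1.6 kHz.
1.6 kHz ≤ fs/2 = 7.85 kHz, appears at 1.6 kHz.
40.7 kHz mod fs = 9.3 kHz.
9.3 kHz > fs/2 = 7.85 kHz, folds to fs − 9.3 kHz = 6.4 kHz.
70.3 kHz mod fs = 7.5 kHz.
7.5 kHz ≤ fs/2 = 7.85 kHz, appears at 7.5 kHz.
65.6 kHz mod fs = 2.8 kHz.
2.8 kHz ≤ fs/2 = 7.85 kHz, appears at 2.8 kHz.
Distinct values: {1.6 kHz, 2.8 kHz, 4.5 kHz, 6.4 kHz, 7.5 kHz}.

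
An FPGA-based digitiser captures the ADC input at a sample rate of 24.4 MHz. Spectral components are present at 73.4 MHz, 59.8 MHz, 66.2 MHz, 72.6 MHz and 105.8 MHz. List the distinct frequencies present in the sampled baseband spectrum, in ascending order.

fs/2 = 12.2 MHz.
73.4 MHz mod fs = 0.2 MHz.
0.2 MHz ≤ fs/2 = 12.2 MHz, appears at 0.2 MHz.
59.8 MHz mod fs = 11 MHz.
11 MHz ≤ fs/2 = 12.2 MHz, appears at 11 MHz.
66.2 MHz mod fs = 17.4 MHz.
17.4 MHz > fs/2 = 12.2 MHz, folds to fs − 17.4 MHz = 7 MHz.
72.6 MHz mod fs = 23.8 MHz.
23.8 MHz > fs/2 = 12.2 MHz, folds to fs − 23.8 MHz = 0.6 MHz.
105.8 MHz mod fs = 8.2 MHz.
8.2 MHz ≤ fs/2 = 12.2 MHz, appears at 8.2 MHz.
Distinct values: {0.2 MHz, 0.6 MHz, 7 MHz, 8.2 MHz, 11 MHz}.

0.2 MHz, 0.6 MHz, 7 MHz, 8.2 MHz, 11 MHz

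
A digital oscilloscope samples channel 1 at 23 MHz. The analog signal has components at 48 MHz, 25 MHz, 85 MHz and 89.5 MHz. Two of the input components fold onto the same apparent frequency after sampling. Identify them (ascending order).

25 MHz, 48 MHz

fs/2 = 11.5 MHz.
48 MHz mod fs = 2 MHz.
2 MHz ≤ fs/2 = 11.5 MHz, appears at 2 MHz.
25 MHz mod fs = 2 MHz.
2 MHz ≤ fs/2 = 11.5 MHz, appears at 2 MHz.
85 MHz mod fs = 16 MHz.
16 MHz > fs/2 = 11.5 MHz, folds to fs − 16 MHz = 7 MHz.
89.5 MHz mod fs = 20.5 MHz.
20.5 MHz > fs/2 = 11.5 MHz, folds to fs − 20.5 MHz = 2.5 MHz.
25 MHz and 48 MHz both map to 2 MHz.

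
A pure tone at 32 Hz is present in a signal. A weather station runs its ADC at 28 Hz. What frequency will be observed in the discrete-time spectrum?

32 Hz mod fs = 4 Hz.
4 Hz ≤ fs/2 = 14 Hz, appears at 4 Hz.

4 Hz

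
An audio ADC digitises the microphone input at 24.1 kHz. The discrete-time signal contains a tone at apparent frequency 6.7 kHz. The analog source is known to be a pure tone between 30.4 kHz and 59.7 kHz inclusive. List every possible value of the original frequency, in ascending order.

Frequencies that alias to 6.7 kHz are k·fs ± 6.7 kHz for integer k ≥ 0.
k=0: 6.7 kHz.
k=1: 17.4 kHz, 30.8 kHz.
k=2: 41.5 kHz, 54.9 kHz.
k=3: 65.6 kHz, 79 kHz.
Within [30.4 kHz, 59.7 kHz]: 30.8 kHz, 41.5 kHz, 54.9 kHz.

30.8 kHz, 41.5 kHz, 54.9 kHz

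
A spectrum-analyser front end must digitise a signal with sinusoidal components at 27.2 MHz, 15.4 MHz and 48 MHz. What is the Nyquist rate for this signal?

Highest-frequency component: 48 MHz.
Nyquist rate = 2 × 48 MHz = 96 MHz.

96 MHz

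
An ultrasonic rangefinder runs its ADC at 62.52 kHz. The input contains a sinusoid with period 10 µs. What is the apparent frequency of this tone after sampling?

T = 10 µs → f = 1/T = 100 kHz.
100 kHz mod fs = 37.48 kHz.
37.48 kHz > fs/2 = 31.26 kHz, folds to fs − 37.48 kHz = 25.04 kHz.

25.04 kHz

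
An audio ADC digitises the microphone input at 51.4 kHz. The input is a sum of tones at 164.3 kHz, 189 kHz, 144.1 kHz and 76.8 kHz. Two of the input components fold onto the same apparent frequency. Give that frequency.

fs/2 = 25.7 kHz.
164.3 kHz mod fs = 10.1 kHz.
10.1 kHz ≤ fs/2 = 25.7 kHz, appears at 10.1 kHz.
189 kHz mod fs = 34.8 kHz.
34.8 kHz > fs/2 = 25.7 kHz, folds to fs − 34.8 kHz = 16.6 kHz.
144.1 kHz mod fs = 41.3 kHz.
41.3 kHz > fs/2 = 25.7 kHz, folds to fs − 41.3 kHz = 10.1 kHz.
76.8 kHz mod fs = 25.4 kHz.
25.4 kHz ≤ fs/2 = 25.7 kHz, appears at 25.4 kHz.
144.1 kHz and 164.3 kHz both map to 10.1 kHz.

10.1 kHz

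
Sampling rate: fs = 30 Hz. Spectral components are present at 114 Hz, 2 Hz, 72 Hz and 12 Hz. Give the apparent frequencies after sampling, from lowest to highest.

2 Hz, 6 Hz, 12 Hz

fs/2 = 15 Hz.
114 Hz mod fs = 24 Hz.
24 Hz > fs/2 = 15 Hz, folds to fs − 24 Hz = 6 Hz.
2 Hz ≤ fs/2 = 15 Hz, passes unchanged.
72 Hz mod fs = 12 Hz.
12 Hz ≤ fs/2 = 15 Hz, appears at 12 Hz.
12 Hz ≤ fs/2 = 15 Hz, passes unchanged.
Distinct values: {2 Hz, 6 Hz, 12 Hz}.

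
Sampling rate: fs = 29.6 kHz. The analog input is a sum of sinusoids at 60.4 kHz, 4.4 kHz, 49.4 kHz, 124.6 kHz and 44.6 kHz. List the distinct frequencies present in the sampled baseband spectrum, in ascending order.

fs/2 = 14.8 kHz.
60.4 kHz mod fs = 1.2 kHz.
1.2 kHz ≤ fs/2 = 14.8 kHz, appears at 1.2 kHz.
4.4 kHz ≤ fs/2 = 14.8 kHz, passes unchanged.
49.4 kHz mod fs = 19.8 kHz.
19.8 kHz > fs/2 = 14.8 kHz, folds to fs − 19.8 kHz = 9.8 kHz.
124.6 kHz mod fs = 6.2 kHz.
6.2 kHz ≤ fs/2 = 14.8 kHz, appears at 6.2 kHz.
44.6 kHz mod fs = 15 kHz.
15 kHz > fs/2 = 14.8 kHz, folds to fs − 15 kHz = 14.6 kHz.
Distinct values: {1.2 kHz, 4.4 kHz, 6.2 kHz, 9.8 kHz, 14.6 kHz}.

1.2 kHz, 4.4 kHz, 6.2 kHz, 9.8 kHz, 14.6 kHz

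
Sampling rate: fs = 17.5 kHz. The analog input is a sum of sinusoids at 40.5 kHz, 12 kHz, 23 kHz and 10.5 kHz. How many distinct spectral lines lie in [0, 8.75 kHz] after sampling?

2

fs/2 = 8.75 kHz.
40.5 kHz mod fs = 5.5 kHz.
5.5 kHz ≤ fs/2 = 8.75 kHz, appears at 5.5 kHz.
12 kHz > fs/2 = 8.75 kHz, folds to fs − 12 kHz = 5.5 kHz.
23 kHz mod fs = 5.5 kHz.
5.5 kHz ≤ fs/2 = 8.75 kHz, appears at 5.5 kHz.
10.5 kHz > fs/2 = 8.75 kHz, folds to fs − 10.5 kHz = 7 kHz.
Distinct values: {5.5 kHz, 7 kHz} → 2.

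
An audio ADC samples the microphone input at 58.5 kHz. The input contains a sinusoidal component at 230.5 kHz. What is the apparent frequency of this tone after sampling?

230.5 kHz mod fs = 55 kHz.
55 kHz > fs/2 = 29.25 kHz, folds to fs − 55 kHz = 3.5 kHz.

3.5 kHz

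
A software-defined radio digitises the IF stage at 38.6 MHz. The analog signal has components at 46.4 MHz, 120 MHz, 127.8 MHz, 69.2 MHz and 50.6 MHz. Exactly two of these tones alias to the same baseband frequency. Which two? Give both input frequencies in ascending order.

fs/2 = 19.3 MHz.
46.4 MHz mod fs = 7.8 MHz.
7.8 MHz ≤ fs/2 = 19.3 MHz, appears at 7.8 MHz.
120 MHz mod fs = 4.2 MHz.
4.2 MHz ≤ fs/2 = 19.3 MHz, appears at 4.2 MHz.
127.8 MHz mod fs = 12 MHz.
12 MHz ≤ fs/2 = 19.3 MHz, appears at 12 MHz.
69.2 MHz mod fs = 30.6 MHz.
30.6 MHz > fs/2 = 19.3 MHz, folds to fs − 30.6 MHz = 8 MHz.
50.6 MHz mod fs = 12 MHz.
12 MHz ≤ fs/2 = 19.3 MHz, appears at 12 MHz.
50.6 MHz and 127.8 MHz both map to 12 MHz.

50.6 MHz, 127.8 MHz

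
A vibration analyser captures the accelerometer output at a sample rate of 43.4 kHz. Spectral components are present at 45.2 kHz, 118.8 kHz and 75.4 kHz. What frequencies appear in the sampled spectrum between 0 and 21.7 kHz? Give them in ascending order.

1.8 kHz, 11.4 kHz

fs/2 = 21.7 kHz.
45.2 kHz mod fs = 1.8 kHz.
1.8 kHz ≤ fs/2 = 21.7 kHz, appears at 1.8 kHz.
118.8 kHz mod fs = 32 kHz.
32 kHz > fs/2 = 21.7 kHz, folds to fs − 32 kHz = 11.4 kHz.
75.4 kHz mod fs = 32 kHz.
32 kHz > fs/2 = 21.7 kHz, folds to fs − 32 kHz = 11.4 kHz.
Distinct values: {1.8 kHz, 11.4 kHz}.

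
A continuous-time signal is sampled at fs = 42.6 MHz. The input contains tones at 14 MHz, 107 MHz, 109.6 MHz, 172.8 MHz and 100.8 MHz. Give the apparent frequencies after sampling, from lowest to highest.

2.4 MHz, 14 MHz, 15.6 MHz, 18.2 MHz, 20.8 MHz

fs/2 = 21.3 MHz.
14 MHz ≤ fs/2 = 21.3 MHz, passes unchanged.
107 MHz mod fs = 21.8 MHz.
21.8 MHz > fs/2 = 21.3 MHz, folds to fs − 21.8 MHz = 20.8 MHz.
109.6 MHz mod fs = 24.4 MHz.
24.4 MHz > fs/2 = 21.3 MHz, folds to fs − 24.4 MHz = 18.2 MHz.
172.8 MHz mod fs = 2.4 MHz.
2.4 MHz ≤ fs/2 = 21.3 MHz, appears at 2.4 MHz.
100.8 MHz mod fs = 15.6 MHz.
15.6 MHz ≤ fs/2 = 21.3 MHz, appears at 15.6 MHz.
Distinct values: {2.4 MHz, 14 MHz, 15.6 MHz, 18.2 MHz, 20.8 MHz}.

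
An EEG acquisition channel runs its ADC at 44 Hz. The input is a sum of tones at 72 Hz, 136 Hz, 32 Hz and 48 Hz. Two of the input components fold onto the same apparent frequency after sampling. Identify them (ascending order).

48 Hz, 136 Hz

fs/2 = 22 Hz.
72 Hz mod fs = 28 Hz.
28 Hz > fs/2 = 22 Hz, folds to fs − 28 Hz = 16 Hz.
136 Hz mod fs = 4 Hz.
4 Hz ≤ fs/2 = 22 Hz, appears at 4 Hz.
32 Hz > fs/2 = 22 Hz, folds to fs − 32 Hz = 12 Hz.
48 Hz mod fs = 4 Hz.
4 Hz ≤ fs/2 = 22 Hz, appears at 4 Hz.
48 Hz and 136 Hz both map to 4 Hz.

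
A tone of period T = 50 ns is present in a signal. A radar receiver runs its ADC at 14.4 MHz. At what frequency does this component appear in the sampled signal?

T = 50 ns → f = 1/T = 20 MHz.
20 MHz mod fs = 5.6 MHz.
5.6 MHz ≤ fs/2 = 7.2 MHz, appears at 5.6 MHz.

5.6 MHz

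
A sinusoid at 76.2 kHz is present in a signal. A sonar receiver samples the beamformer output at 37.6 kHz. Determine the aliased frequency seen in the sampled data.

1 kHz

76.2 kHz mod fs = 1 kHz.
1 kHz ≤ fs/2 = 18.8 kHz, appears at 1 kHz.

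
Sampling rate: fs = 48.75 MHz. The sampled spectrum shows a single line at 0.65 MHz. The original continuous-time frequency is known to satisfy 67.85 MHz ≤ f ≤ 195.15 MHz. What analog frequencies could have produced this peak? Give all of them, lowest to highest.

Frequencies that alias to 0.65 MHz are k·fs ± 0.65 MHz for integer k ≥ 0.
k=0: 0.65 MHz.
k=1: 48.1 MHz, 49.4 MHz.
k=2: 96.85 MHz, 98.15 MHz.
k=3: 145.6 MHz, 146.9 MHz.
k=4: 194.35 MHz, 195.65 MHz.
k=5: 243.1 MHz, 244.4 MHz.
Within [67.85 MHz, 195.15 MHz]: 96.85 MHz, 98.15 MHz, 145.6 MHz, 146.9 MHz, 194.35 MHz.

96.85 MHz, 98.15 MHz, 145.6 MHz, 146.9 MHz, 194.35 MHz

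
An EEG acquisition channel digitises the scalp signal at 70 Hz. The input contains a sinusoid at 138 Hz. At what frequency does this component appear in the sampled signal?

138 Hz mod fs = 68 Hz.
68 Hz > fs/2 = 35 Hz, folds to fs − 68 Hz = 2 Hz.

2 Hz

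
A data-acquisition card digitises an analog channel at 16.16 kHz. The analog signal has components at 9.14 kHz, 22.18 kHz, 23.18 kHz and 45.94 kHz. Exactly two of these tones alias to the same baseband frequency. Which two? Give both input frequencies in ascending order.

fs/2 = 8.08 kHz.
9.14 kHz > fs/2 = 8.08 kHz, folds to fs − 9.14 kHz = 7.02 kHz.
22.18 kHz mod fs = 6.02 kHz.
6.02 kHz ≤ fs/2 = 8.08 kHz, appears at 6.02 kHz.
23.18 kHz mod fs = 7.02 kHz.
7.02 kHz ≤ fs/2 = 8.08 kHz, appears at 7.02 kHz.
45.94 kHz mod fs = 13.62 kHz.
13.62 kHz > fs/2 = 8.08 kHz, folds to fs − 13.62 kHz = 2.54 kHz.
9.14 kHz and 23.18 kHz both map to 7.02 kHz.

9.14 kHz, 23.18 kHz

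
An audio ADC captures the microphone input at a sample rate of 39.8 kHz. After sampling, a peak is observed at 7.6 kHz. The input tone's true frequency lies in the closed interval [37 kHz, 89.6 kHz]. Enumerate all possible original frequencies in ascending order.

47.4 kHz, 72 kHz, 87.2 kHz

Frequencies that alias to 7.6 kHz are k·fs ± 7.6 kHz for integer k ≥ 0.
k=0: 7.6 kHz.
k=1: 32.2 kHz, 47.4 kHz.
k=2: 72 kHz, 87.2 kHz.
k=3: 111.8 kHz, 127 kHz.
Within [37 kHz, 89.6 kHz]: 47.4 kHz, 72 kHz, 87.2 kHz.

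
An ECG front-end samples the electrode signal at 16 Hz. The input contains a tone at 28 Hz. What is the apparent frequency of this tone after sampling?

28 Hz mod fs = 12 Hz.
12 Hz > fs/2 = 8 Hz, folds to fs − 12 Hz = 4 Hz.

4 Hz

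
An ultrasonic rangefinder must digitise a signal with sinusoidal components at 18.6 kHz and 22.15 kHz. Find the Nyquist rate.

Highest-frequency component: 22.15 kHz.
Nyquist rate = 2 × 22.15 kHz = 44.3 kHz.

44.3 kHz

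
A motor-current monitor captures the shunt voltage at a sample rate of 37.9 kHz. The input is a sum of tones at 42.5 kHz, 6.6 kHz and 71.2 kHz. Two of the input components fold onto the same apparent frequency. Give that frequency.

fs/2 = 18.95 kHz.
42.5 kHz mod fs = 4.6 kHz.
4.6 kHz ≤ fs/2 = 18.95 kHz, appears at 4.6 kHz.
6.6 kHz ≤ fs/2 = 18.95 kHz, passes unchanged.
71.2 kHz mod fs = 33.3 kHz.
33.3 kHz > fs/2 = 18.95 kHz, folds to fs − 33.3 kHz = 4.6 kHz.
42.5 kHz and 71.2 kHz both map to 4.6 kHz.

4.6 kHz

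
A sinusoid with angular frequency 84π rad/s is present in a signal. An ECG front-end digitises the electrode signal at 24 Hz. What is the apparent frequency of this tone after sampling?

ω = 84π rad/s → f = ω/(2π) = 42 Hz.
42 Hz mod fs = 18 Hz.
18 Hz > fs/2 = 12 Hz, folds to fs − 18 Hz = 6 Hz.

6 Hz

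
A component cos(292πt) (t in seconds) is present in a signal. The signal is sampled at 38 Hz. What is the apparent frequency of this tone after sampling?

6 Hz

ω = 292π rad/s → f = ω/(2π) = 146 Hz.
146 Hz mod fs = 32 Hz.
32 Hz > fs/2 = 19 Hz, folds to fs − 32 Hz = 6 Hz.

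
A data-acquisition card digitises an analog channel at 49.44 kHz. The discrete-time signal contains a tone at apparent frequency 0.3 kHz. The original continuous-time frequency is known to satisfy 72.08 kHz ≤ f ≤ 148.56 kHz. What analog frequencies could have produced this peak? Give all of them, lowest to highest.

Frequencies that alias to 0.3 kHz are k·fs ± 0.3 kHz for integer k ≥ 0.
k=0: 0.3 kHz.
k=1: 49.14 kHz, 49.74 kHz.
k=2: 98.58 kHz, 99.18 kHz.
k=3: 148.02 kHz, 148.62 kHz.
k=4: 197.46 kHz, 198.06 kHz.
Within [72.08 kHz, 148.56 kHz]: 98.58 kHz, 99.18 kHz, 148.02 kHz.

98.58 kHz, 99.18 kHz, 148.02 kHz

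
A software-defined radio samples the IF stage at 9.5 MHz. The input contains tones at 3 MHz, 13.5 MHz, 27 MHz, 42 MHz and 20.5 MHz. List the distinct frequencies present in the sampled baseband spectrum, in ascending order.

1.5 MHz, 3 MHz, 4 MHz

fs/2 = 4.75 MHz.
3 MHz ≤ fs/2 = 4.75 MHz, passes unchanged.
13.5 MHz mod fs = 4 MHz.
4 MHz ≤ fs/2 = 4.75 MHz, appears at 4 MHz.
27 MHz mod fs = 8 MHz.
8 MHz > fs/2 = 4.75 MHz, folds to fs − 8 MHz = 1.5 MHz.
42 MHz mod fs = 4 MHz.
4 MHz ≤ fs/2 = 4.75 MHz, appears at 4 MHz.
20.5 MHz mod fs = 1.5 MHz.
1.5 MHz ≤ fs/2 = 4.75 MHz, appears at 1.5 MHz.
Distinct values: {1.5 MHz, 3 MHz, 4 MHz}.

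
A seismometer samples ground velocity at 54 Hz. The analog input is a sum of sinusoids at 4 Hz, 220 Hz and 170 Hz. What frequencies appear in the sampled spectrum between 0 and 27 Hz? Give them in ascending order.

fs/2 = 27 Hz.
4 Hz ≤ fs/2 = 27 Hz, passes unchanged.
220 Hz mod fs = 4 Hz.
4 Hz ≤ fs/2 = 27 Hz, appears at 4 Hz.
170 Hz mod fs = 8 Hz.
8 Hz ≤ fs/2 = 27 Hz, appears at 8 Hz.
Distinct values: {4 Hz, 8 Hz}.

4 Hz, 8 Hz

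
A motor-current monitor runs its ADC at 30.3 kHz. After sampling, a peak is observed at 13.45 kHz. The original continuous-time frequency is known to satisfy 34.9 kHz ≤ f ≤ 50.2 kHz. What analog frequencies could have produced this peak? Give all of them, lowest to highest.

Frequencies that alias to 13.45 kHz are k·fs ± 13.45 kHz for integer k ≥ 0.
k=0: 13.45 kHz.
k=1: 16.85 kHz, 43.75 kHz.
k=2: 47.15 kHz, 74.05 kHz.
k=3: 77.45 kHz, 104.35 kHz.
Within [34.9 kHz, 50.2 kHz]: 43.75 kHz, 47.15 kHz.

43.75 kHz, 47.15 kHz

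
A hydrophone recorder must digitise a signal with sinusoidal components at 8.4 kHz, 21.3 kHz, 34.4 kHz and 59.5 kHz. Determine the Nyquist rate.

Highest-frequency component: 59.5 kHz.
Nyquist rate = 2 × 59.5 kHz = 119 kHz.

119 kHz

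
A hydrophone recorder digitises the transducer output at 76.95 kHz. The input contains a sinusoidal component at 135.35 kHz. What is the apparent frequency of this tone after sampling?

18.55 kHz

135.35 kHz mod fs = 58.4 kHz.
58.4 kHz > fs/2 = 38.475 kHz, folds to fs − 58.4 kHz = 18.55 kHz.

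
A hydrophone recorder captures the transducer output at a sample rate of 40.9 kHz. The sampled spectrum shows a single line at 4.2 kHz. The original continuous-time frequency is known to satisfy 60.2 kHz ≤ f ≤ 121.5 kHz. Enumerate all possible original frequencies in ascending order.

77.6 kHz, 86 kHz, 118.5 kHz

Frequencies that alias to 4.2 kHz are k·fs ± 4.2 kHz for integer k ≥ 0.
k=0: 4.2 kHz.
k=1: 36.7 kHz, 45.1 kHz.
k=2: 77.6 kHz, 86 kHz.
k=3: 118.5 kHz, 126.9 kHz.
k=4: 159.4 kHz, 167.8 kHz.
Within [60.2 kHz, 121.5 kHz]: 77.6 kHz, 86 kHz, 118.5 kHz.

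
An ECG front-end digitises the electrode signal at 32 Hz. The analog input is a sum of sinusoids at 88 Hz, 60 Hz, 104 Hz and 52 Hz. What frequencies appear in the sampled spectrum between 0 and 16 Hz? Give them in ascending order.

fs/2 = 16 Hz.
88 Hz mod fs = 24 Hz.
24 Hz > fs/2 = 16 Hz, folds to fs − 24 Hz = 8 Hz.
60 Hz mod fs = 28 Hz.
28 Hz > fs/2 = 16 Hz, folds to fs − 28 Hz = 4 Hz.
104 Hz mod fs = 8 Hz.
8 Hz ≤ fs/2 = 16 Hz, appears at 8 Hz.
52 Hz mod fs = 20 Hz.
20 Hz > fs/2 = 16 Hz, folds to fs − 20 Hz = 12 Hz.
Distinct values: {4 Hz, 8 Hz, 12 Hz}.

4 Hz, 8 Hz, 12 Hz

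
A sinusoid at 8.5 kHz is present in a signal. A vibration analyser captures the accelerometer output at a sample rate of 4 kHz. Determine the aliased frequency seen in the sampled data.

8.5 kHz mod fs = 0.5 kHz.
0.5 kHz ≤ fs/2 = 2 kHz, appears at 0.5 kHz.

0.5 kHz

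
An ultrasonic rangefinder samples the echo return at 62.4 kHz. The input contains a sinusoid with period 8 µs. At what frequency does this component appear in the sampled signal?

0.2 kHz

T = 8 µs → f = 1/T = 125 kHz.
125 kHz mod fs = 0.2 kHz.
0.2 kHz ≤ fs/2 = 31.2 kHz, appears at 0.2 kHz.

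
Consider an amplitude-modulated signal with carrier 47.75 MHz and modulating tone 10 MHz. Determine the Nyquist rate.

AM sidebands sit at fc ± fm = 37.75 MHz and 57.75 MHz.
Highest-frequency component: 57.75 MHz.
Nyquist rate = 2 × 57.75 MHz = 115.5 MHz.

115.5 MHz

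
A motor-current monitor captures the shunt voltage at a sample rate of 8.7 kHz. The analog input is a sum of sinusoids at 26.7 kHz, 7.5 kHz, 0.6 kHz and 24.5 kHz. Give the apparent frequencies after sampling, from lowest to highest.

fs/2 = 4.35 kHz.
26.7 kHz mod fs = 0.6 kHz.
0.6 kHz ≤ fs/2 = 4.35 kHz, appears at 0.6 kHz.
7.5 kHz > fs/2 = 4.35 kHz, folds to fs − 7.5 kHz = 1.2 kHz.
0.6 kHz ≤ fs/2 = 4.35 kHz, passes unchanged.
24.5 kHz mod fs = 7.1 kHz.
7.1 kHz > fs/2 = 4.35 kHz, folds to fs − 7.1 kHz = 1.6 kHz.
Distinct values: {0.6 kHz, 1.2 kHz, 1.6 kHz}.

0.6 kHz, 1.2 kHz, 1.6 kHz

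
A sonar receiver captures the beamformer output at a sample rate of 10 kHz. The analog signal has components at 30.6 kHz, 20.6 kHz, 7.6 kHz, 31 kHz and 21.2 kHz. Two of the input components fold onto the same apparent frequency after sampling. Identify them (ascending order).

fs/2 = 5 kHz.
30.6 kHz mod fs = 0.6 kHz.
0.6 kHz ≤ fs/2 = 5 kHz, appears at 0.6 kHz.
20.6 kHz mod fs = 0.6 kHz.
0.6 kHz ≤ fs/2 = 5 kHz, appears at 0.6 kHz.
7.6 kHz > fs/2 = 5 kHz, folds to fs − 7.6 kHz = 2.4 kHz.
31 kHz mod fs = 1 kHz.
1 kHz ≤ fs/2 = 5 kHz, appears at 1 kHz.
21.2 kHz mod fs = 1.2 kHz.
1.2 kHz ≤ fs/2 = 5 kHz, appears at 1.2 kHz.
20.6 kHz and 30.6 kHz both map to 0.6 kHz.

20.6 kHz, 30.6 kHz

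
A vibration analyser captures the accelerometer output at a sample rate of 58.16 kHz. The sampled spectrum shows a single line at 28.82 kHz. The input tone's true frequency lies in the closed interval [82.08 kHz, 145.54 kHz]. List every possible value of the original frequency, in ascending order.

86.98 kHz, 87.5 kHz, 145.14 kHz

Frequencies that alias to 28.82 kHz are k·fs ± 28.82 kHz for integer k ≥ 0.
k=0: 28.82 kHz.
k=1: 29.34 kHz, 86.98 kHz.
k=2: 87.5 kHz, 145.14 kHz.
k=3: 145.66 kHz, 203.3 kHz.
Within [82.08 kHz, 145.54 kHz]: 86.98 kHz, 87.5 kHz, 145.14 kHz.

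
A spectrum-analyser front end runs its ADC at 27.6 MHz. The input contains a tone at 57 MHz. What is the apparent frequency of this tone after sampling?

1.8 MHz

57 MHz mod fs = 1.8 MHz.
1.8 MHz ≤ fs/2 = 13.8 MHz, appears at 1.8 MHz.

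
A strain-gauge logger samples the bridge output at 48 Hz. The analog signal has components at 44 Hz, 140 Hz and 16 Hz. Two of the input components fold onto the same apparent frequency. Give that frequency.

fs/2 = 24 Hz.
44 Hz > fs/2 = 24 Hz, folds to fs − 44 Hz = 4 Hz.
140 Hz mod fs = 44 Hz.
44 Hz > fs/2 = 24 Hz, folds to fs − 44 Hz = 4 Hz.
16 Hz ≤ fs/2 = 24 Hz, passes unchanged.
44 Hz and 140 Hz both map to 4 Hz.

4 Hz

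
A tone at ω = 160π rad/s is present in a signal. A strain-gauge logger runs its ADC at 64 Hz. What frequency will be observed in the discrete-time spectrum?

16 Hz

ω = 160π rad/s → f = ω/(2π) = 80 Hz.
80 Hz mod fs = 16 Hz.
16 Hz ≤ fs/2 = 32 Hz, appears at 16 Hz.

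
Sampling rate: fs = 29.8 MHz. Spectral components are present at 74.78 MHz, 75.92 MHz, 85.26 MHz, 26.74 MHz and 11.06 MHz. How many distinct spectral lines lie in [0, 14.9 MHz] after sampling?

fs/2 = 14.9 MHz.
74.78 MHz mod fs = 15.18 MHz.
15.18 MHz > fs/2 = 14.9 MHz, folds to fs − 15.18 MHz = 14.62 MHz.
75.92 MHz mod fs = 16.32 MHz.
16.32 MHz > fs/2 = 14.9 MHz, folds to fs − 16.32 MHz = 13.48 MHz.
85.26 MHz mod fs = 25.66 MHz.
25.66 MHz > fs/2 = 14.9 MHz, folds to fs − 25.66 MHz = 4.14 MHz.
26.74 MHz > fs/2 = 14.9 MHz, folds to fs − 26.74 MHz = 3.06 MHz.
11.06 MHz ≤ fs/2 = 14.9 MHz, passes unchanged.
Distinct values: {3.06 MHz, 4.14 MHz, 11.06 MHz, 13.48 MHz, 14.62 MHz} → 5.

5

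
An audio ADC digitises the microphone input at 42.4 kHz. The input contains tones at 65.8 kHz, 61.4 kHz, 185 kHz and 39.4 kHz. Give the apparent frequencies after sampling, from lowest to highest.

fs/2 = 21.2 kHz.
65.8 kHz mod fs = 23.4 kHz.
23.4 kHz > fs/2 = 21.2 kHz, folds to fs − 23.4 kHz = 19 kHz.
61.4 kHz mod fs = 19 kHz.
19 kHz ≤ fs/2 = 21.2 kHz, appears at 19 kHz.
185 kHz mod fs = 15.4 kHz.
15.4 kHz ≤ fs/2 = 21.2 kHz, appears at 15.4 kHz.
39.4 kHz > fs/2 = 21.2 kHz, folds to fs − 39.4 kHz = 3 kHz.
Distinct values: {3 kHz, 15.4 kHz, 19 kHz}.

3 kHz, 15.4 kHz, 19 kHz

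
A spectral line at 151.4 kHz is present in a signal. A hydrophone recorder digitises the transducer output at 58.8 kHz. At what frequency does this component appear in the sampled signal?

151.4 kHz mod fs = 33.8 kHz.
33.8 kHz > fs/2 = 29.4 kHz, folds to fs − 33.8 kHz = 25 kHz.

25 kHz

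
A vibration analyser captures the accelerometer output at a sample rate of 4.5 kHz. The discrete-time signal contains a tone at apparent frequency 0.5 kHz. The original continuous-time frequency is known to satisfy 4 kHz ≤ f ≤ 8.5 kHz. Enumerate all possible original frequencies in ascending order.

Frequencies that alias to 0.5 kHz are k·fs ± 0.5 kHz for integer k ≥ 0.
k=0: 0.5 kHz.
k=1: 4 kHz, 5 kHz.
k=2: 8.5 kHz, 9.5 kHz.
k=3: 13 kHz, 14 kHz.
Within [4 kHz, 8.5 kHz]: 4 kHz, 5 kHz, 8.5 kHz.

4 kHz, 5 kHz, 8.5 kHz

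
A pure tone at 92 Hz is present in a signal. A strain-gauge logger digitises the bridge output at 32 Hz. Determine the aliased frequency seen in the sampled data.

92 Hz mod fs = 28 Hz.
28 Hz > fs/2 = 16 Hz, folds to fs − 28 Hz = 4 Hz.

4 Hz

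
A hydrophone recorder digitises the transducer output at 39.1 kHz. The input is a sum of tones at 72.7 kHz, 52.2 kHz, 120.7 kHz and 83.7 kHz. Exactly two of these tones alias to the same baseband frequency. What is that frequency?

fs/2 = 19.55 kHz.
72.7 kHz mod fs = 33.6 kHz.
33.6 kHz > fs/2 = 19.55 kHz, folds to fs − 33.6 kHz = 5.5 kHz.
52.2 kHz mod fs = 13.1 kHz.
13.1 kHz ≤ fs/2 = 19.55 kHz, appears at 13.1 kHz.
120.7 kHz mod fs = 3.4 kHz.
3.4 kHz ≤ fs/2 = 19.55 kHz, appears at 3.4 kHz.
83.7 kHz mod fs = 5.5 kHz.
5.5 kHz ≤ fs/2 = 19.55 kHz, appears at 5.5 kHz.
72.7 kHz and 83.7 kHz both map to 5.5 kHz.

5.5 kHz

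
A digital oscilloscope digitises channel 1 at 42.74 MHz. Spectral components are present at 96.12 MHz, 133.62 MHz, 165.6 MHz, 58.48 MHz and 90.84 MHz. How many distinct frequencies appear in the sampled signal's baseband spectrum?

fs/2 = 21.37 MHz.
96.12 MHz mod fs = 10.64 MHz.
10.64 MHz ≤ fs/2 = 21.37 MHz, appears at 10.64 MHz.
133.62 MHz mod fs = 5.4 MHz.
5.4 MHz ≤ fs/2 = 21.37 MHz, appears at 5.4 MHz.
165.6 MHz mod fs = 37.38 MHz.
37.38 MHz > fs/2 = 21.37 MHz, folds to fs − 37.38 MHz = 5.36 MHz.
58.48 MHz mod fs = 15.74 MHz.
15.74 MHz ≤ fs/2 = 21.37 MHz, appears at 15.74 MHz.
90.84 MHz mod fs = 5.36 MHz.
5.36 MHz ≤ fs/2 = 21.37 MHz, appears at 5.36 MHz.
Distinct values: {5.36 MHz, 5.4 MHz, 10.64 MHz, 15.74 MHz} → 4.

4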